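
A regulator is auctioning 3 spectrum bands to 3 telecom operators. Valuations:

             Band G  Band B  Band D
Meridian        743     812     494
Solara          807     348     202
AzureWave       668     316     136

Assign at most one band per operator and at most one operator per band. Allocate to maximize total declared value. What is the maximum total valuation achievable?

Maximum total: $1755M

Optimal: Meridian→Band B ($812M), Solara→Band G ($807M), AzureWave→Band D ($136M) — total 812+807+136 = $1755M.
Next-best assignment: Meridian→Band B, Solara→Band D, AzureWave→Band G = $1682M.
Swapping Meridian↔AzureWave (Meridian→Band D $494M, AzureWave→Band B $316M) loses 138.
Checked against all permutations: $1755M is optimal.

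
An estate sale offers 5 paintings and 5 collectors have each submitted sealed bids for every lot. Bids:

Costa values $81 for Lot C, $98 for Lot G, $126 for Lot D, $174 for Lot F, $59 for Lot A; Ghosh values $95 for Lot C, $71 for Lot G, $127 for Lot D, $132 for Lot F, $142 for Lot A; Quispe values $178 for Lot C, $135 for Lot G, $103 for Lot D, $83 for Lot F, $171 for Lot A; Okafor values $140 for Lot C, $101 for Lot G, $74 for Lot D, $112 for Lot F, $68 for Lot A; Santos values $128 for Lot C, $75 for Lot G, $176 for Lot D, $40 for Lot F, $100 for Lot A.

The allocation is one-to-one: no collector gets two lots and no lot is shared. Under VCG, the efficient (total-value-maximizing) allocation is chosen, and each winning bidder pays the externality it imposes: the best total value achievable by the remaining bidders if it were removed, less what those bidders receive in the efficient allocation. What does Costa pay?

Efficient allocation: Costa→Lot F ($174), Ghosh→Lot A ($142), Quispe→Lot C ($178), Okafor→Lot G ($101), Santos→Lot D ($176); total welfare W = $771.
Costa receives Lot F at value $174, so the others get W − 174 = $597.
Without Costa: best allocation of the remaining 4 bidders over all 5 lots is Ghosh→Lot F ($132), Quispe→Lot A ($171), Okafor→Lot C ($140), Santos→Lot D ($176), total $619.
VCG payment = (others' best without Costa) − (others' welfare with Costa) = 619 − 597 = $22.

Costa pays $22.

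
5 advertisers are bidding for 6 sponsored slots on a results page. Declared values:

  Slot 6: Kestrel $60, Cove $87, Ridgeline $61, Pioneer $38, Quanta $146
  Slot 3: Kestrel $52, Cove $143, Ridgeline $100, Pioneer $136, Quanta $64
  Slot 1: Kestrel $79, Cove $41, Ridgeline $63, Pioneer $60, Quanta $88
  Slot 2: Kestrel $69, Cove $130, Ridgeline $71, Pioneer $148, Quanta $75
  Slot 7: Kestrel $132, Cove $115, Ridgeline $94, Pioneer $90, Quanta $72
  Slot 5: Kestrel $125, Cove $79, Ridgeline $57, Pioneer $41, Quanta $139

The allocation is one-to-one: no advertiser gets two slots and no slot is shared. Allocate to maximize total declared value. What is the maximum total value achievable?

Optimal: Kestrel→Slot 5 ($125), Cove→Slot 3 ($143), Ridgeline→Slot 7 ($94), Pioneer→Slot 2 ($148), Quanta→Slot 6 ($146) — total 125+143+94+148+146 = $656.
Next-best assignment: Kestrel→Slot 5, Cove→Slot 7, Ridgeline→Slot 3, Pioneer→Slot 2, Quanta→Slot 6 = $634.

Maximum total: $656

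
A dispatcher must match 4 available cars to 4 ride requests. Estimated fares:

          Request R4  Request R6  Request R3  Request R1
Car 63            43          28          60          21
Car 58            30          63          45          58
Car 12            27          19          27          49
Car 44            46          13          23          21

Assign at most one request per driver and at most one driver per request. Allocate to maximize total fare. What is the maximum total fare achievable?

Optimal: Car 63→Request R3 ($60), Car 58→Request R6 ($63), Car 12→Request R1 ($49), Car 44→Request R4 ($46) — total 60+63+49+46 = $218.

Maximum total: $218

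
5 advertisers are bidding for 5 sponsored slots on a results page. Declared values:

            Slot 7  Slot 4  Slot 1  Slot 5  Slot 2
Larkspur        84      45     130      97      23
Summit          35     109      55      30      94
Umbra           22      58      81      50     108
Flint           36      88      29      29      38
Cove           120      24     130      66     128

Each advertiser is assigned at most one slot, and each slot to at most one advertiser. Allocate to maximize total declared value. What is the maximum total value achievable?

Optimal: Larkspur→Slot 1 ($130), Summit→Slot 4 ($109), Umbra→Slot 2 ($108), Flint→Slot 5 ($29), Cove→Slot 7 ($120) — total 130+109+108+29+120 = $496.
Column-greedy (each slot in turn goes to its best remaining advertiser) gives $447, worse by 49.
Next-best assignment: Larkspur→Slot 1, Summit→Slot 2, Umbra→Slot 5, Flint→Slot 4, Cove→Slot 7 = $482.

Max total: $496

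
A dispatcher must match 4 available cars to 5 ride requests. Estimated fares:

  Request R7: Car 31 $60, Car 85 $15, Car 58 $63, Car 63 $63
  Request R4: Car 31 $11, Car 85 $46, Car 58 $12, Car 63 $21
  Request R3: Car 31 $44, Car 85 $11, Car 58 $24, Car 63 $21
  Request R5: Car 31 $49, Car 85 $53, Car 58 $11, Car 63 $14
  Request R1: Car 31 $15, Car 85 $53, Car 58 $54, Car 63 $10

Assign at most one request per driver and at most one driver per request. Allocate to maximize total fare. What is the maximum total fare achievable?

Maximum total: $214

Treat this as an assignment problem: match each driver to one request.
Optimal: Car 31→Request R3 ($44), Car 85→Request R5 ($53), Car 58→Request R1 ($54), Car 63→Request R7 ($63) — total 44+53+54+63 = $214.
Row-greedy (each driver in turn takes its best remaining request) gives $188, worse by 26.
Swapping Car 58↔Car 85 (Car 58→Request R5 $11, Car 85→Request R1 $53) loses 43.
Every other assignment is strictly worse.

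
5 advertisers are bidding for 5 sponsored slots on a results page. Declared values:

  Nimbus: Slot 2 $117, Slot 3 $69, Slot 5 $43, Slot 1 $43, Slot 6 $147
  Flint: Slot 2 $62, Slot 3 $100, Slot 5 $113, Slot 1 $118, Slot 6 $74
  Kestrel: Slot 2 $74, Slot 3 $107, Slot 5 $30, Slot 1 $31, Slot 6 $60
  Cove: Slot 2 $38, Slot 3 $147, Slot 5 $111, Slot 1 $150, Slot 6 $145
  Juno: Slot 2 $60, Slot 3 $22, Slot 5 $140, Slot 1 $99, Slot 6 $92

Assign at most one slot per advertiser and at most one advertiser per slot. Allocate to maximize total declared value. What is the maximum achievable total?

Optimal: Nimbus→Slot 2 ($117), Flint→Slot 1 ($118), Kestrel→Slot 3 ($107), Cove→Slot 6 ($145), Juno→Slot 5 ($140) — total 117+118+107+145+140 = $627.
Max-entry greedy (repeatedly take the single best remaining cell) gives $606, worse by 21.

Max total: $627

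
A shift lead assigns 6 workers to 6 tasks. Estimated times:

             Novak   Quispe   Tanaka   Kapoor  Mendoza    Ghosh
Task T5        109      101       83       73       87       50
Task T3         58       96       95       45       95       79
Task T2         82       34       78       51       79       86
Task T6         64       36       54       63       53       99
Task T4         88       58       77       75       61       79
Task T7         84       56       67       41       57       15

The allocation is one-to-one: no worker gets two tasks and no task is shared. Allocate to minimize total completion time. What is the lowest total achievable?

Optimal: Novak→Task T3 (58 min), Quispe→Task T2 (34 min), Tanaka→Task T6 (54 min), Kapoor→Task T5 (73 min), Mendoza→Task T4 (61 min), Ghosh→Task T7 (15 min) — total 58+34+54+73+61+15 = 295 min.

Minimum total: 295 min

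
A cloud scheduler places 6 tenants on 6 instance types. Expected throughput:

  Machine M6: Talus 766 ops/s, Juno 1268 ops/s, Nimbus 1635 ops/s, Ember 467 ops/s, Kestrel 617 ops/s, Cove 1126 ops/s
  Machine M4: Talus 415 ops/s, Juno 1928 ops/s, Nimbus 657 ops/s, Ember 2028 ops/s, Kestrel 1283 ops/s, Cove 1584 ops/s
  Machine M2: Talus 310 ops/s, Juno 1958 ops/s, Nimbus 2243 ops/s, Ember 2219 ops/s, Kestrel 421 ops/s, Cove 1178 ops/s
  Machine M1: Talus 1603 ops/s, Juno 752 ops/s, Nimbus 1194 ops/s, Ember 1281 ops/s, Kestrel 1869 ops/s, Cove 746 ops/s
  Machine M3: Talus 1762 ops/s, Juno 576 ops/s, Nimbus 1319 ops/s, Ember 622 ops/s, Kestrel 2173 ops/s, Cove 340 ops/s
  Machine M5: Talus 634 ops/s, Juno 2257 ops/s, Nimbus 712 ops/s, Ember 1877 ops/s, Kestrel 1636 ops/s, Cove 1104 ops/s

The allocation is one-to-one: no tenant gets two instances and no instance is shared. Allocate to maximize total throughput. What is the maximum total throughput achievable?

Maximum total: 11471 ops/s

This is the linear assignment problem.
Optimal: Talus→Machine M1 (1603 ops/s), Juno→Machine M5 (2257 ops/s), Nimbus→Machine M6 (1635 ops/s), Ember→Machine M2 (2219 ops/s), Kestrel→Machine M3 (2173 ops/s), Cove→Machine M4 (1584 ops/s) — total 1603+2257+1635+2219+2173+1584 = 11471 ops/s.
Max-entry greedy (repeatedly take the single best remaining cell) gives 11430 ops/s, worse by 41.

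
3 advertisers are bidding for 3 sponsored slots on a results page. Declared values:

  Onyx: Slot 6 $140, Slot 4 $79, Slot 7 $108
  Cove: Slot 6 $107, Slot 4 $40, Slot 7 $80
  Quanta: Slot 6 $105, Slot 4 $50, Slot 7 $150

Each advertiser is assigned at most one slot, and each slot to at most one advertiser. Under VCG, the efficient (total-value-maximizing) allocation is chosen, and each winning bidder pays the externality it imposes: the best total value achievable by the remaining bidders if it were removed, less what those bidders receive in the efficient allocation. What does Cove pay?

Efficient allocation: Onyx→Slot 4 ($79), Cove→Slot 6 ($107), Quanta→Slot 7 ($150); total welfare W = $336.
Cove receives Slot 6 at value $107, so the others get W − 107 = $229.
Without Cove: best allocation of the remaining 2 bidders over all 3 slots is Onyx→Slot 6 ($140), Quanta→Slot 7 ($150), total $290.
VCG payment = (others' best without Cove) − (others' welfare with Cove) = 290 − 229 = $61.

Cove pays $61.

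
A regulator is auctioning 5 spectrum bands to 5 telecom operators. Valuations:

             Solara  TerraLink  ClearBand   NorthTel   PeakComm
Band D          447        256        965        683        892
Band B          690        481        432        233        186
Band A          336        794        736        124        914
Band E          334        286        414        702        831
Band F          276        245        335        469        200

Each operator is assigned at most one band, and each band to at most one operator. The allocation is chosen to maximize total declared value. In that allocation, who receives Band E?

Optimal: Solara→Band B ($690M), TerraLink→Band A ($794M), ClearBand→Band D ($965M), NorthTel→Band F ($469M), PeakComm→Band E ($831M) — total 690+794+965+469+831 = $3749M.
Column-greedy (each band in turn goes to its best remaining operator) gives $3516M, worse by 233.
Next-best assignment: Solara→Band B, TerraLink→Band F, ClearBand→Band D, NorthTel→Band E, PeakComm→Band A = $3516M.
Swapping ClearBand↔PeakComm (ClearBand→Band E $414M, PeakComm→Band D $892M) loses 490.
PeakComm's own top band is Band A ($914M), but forcing PeakComm→Band A and reassigning the rest optimally gives only $3516M — worse by 233.

PeakComm receives Band E.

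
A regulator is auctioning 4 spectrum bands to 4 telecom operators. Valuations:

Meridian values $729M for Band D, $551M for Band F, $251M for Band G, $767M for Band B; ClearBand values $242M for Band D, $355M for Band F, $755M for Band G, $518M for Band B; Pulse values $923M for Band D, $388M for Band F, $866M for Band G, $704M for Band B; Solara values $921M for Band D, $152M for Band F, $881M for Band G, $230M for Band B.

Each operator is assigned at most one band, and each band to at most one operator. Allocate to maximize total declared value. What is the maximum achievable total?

Optimal: Meridian→Band F ($551M), ClearBand→Band G ($755M), Pulse→Band B ($704M), Solara→Band D ($921M) — total 551+755+704+921 = $2931M.
Row-greedy (each operator in turn takes its best remaining band) gives $2597M, worse by 334.
Next-best assignment: Meridian→Band B, ClearBand→Band F, Pulse→Band D, Solara→Band G = $2926M.
No other one-to-one assignment exceeds $2931M.

Max total: $2931M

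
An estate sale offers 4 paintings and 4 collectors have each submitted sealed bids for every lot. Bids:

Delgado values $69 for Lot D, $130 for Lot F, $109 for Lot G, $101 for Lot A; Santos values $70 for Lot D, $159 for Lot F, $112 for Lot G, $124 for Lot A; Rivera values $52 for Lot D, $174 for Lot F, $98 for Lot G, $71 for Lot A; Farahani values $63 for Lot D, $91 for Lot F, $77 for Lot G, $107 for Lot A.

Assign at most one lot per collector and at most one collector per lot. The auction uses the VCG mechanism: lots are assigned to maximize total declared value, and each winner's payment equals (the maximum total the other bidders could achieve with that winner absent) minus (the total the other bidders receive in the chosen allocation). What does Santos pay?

Santos pays $44.

Efficient allocation: Delgado→Lot G ($109), Santos→Lot A ($124), Rivera→Lot F ($174), Farahani→Lot D ($63); total welfare W = $470.
Santos receives Lot A at value $124, so the others get W − 124 = $346.
Without Santos: best allocation of the remaining 3 bidders over all 4 lots is Delgado→Lot G ($109), Rivera→Lot F ($174), Farahani→Lot A ($107), total $390.
VCG payment = (others' best without Santos) − (others' welfare with Santos) = 390 − 346 = $44.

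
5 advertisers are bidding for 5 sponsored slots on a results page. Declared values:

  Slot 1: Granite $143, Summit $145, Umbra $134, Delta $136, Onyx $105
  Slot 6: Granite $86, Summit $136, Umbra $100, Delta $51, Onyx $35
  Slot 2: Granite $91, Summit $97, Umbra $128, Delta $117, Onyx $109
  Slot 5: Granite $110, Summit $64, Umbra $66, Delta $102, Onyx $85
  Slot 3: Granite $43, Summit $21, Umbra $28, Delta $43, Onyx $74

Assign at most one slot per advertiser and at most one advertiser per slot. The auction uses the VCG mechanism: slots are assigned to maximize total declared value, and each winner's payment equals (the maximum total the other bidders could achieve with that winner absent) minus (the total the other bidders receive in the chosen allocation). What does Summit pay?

Efficient allocation: Granite→Slot 5 ($110), Summit→Slot 6 ($136), Umbra→Slot 2 ($128), Delta→Slot 1 ($136), Onyx→Slot 3 ($74); total welfare W = $584.
Summit receives Slot 6 at value $136, so the others get W − 136 = $448.
Without Summit: best allocation of the remaining 4 bidders over all 5 slots is Granite→Slot 5 ($110), Umbra→Slot 6 ($100), Delta→Slot 1 ($136), Onyx→Slot 2 ($109), total $455.
VCG payment = (others' best without Summit) − (others' welfare with Summit) = 455 − 448 = $7.

Summit pays $7.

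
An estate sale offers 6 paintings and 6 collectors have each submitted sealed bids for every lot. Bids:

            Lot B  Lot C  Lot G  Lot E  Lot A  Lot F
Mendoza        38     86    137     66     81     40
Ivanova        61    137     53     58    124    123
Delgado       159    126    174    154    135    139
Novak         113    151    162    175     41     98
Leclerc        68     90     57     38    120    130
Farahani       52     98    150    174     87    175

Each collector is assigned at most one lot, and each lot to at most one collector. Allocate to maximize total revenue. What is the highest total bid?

Optimal: Mendoza→Lot G ($137), Ivanova→Lot C ($137), Delgado→Lot B ($159), Novak→Lot E ($175), Leclerc→Lot A ($120), Farahani→Lot F ($175) — total 137+137+159+175+120+175 = $903.
Column-greedy (each lot in turn goes to its best remaining collector) gives $780, worse by 123.
Next-best assignment: Mendoza→Lot G, Ivanova→Lot A, Delgado→Lot B, Novak→Lot C, Leclerc→Lot F, Farahani→Lot E = $875.

Max total: $903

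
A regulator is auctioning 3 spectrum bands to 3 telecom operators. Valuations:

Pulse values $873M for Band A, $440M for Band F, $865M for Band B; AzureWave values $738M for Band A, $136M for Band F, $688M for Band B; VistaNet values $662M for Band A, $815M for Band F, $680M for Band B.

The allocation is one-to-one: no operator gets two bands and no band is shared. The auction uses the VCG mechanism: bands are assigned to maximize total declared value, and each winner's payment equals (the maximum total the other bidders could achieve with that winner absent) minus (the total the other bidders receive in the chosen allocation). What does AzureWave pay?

Efficient allocation: Pulse→Band B ($865M), AzureWave→Band A ($738M), VistaNet→Band F ($815M); total welfare W = $2418M.
AzureWave receives Band A at value $738M, so the others get W − 738 = $1680M.
Without AzureWave: best allocation of the remaining 2 bidders over all 3 bands is Pulse→Band A ($873M), VistaNet→Band F ($815M), total $1688M.
VCG payment = (others' best without AzureWave) − (others' welfare with AzureWave) = 1688 − 1680 = $8M.

AzureWave pays $8M.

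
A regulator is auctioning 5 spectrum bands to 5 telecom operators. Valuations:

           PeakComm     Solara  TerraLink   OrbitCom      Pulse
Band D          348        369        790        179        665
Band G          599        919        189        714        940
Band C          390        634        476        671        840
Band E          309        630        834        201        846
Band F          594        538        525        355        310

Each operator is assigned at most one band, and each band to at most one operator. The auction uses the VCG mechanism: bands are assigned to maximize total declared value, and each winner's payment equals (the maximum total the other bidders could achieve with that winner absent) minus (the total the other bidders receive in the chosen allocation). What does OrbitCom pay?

Efficient allocation: PeakComm→Band F ($594M), Solara→Band G ($919M), TerraLink→Band D ($790M), OrbitCom→Band C ($671M), Pulse→Band E ($846M); total welfare W = $3820M.
OrbitCom receives Band C at value $671M, so the others get W − 671 = $3149M.
Without OrbitCom: best allocation of the remaining 4 bidders over all 5 bands is PeakComm→Band F ($594M), Solara→Band G ($919M), TerraLink→Band E ($834M), Pulse→Band C ($840M), total $3187M.
VCG payment = (others' best without OrbitCom) − (others' welfare with OrbitCom) = 3187 − 3149 = $38M.

OrbitCom pays $38M.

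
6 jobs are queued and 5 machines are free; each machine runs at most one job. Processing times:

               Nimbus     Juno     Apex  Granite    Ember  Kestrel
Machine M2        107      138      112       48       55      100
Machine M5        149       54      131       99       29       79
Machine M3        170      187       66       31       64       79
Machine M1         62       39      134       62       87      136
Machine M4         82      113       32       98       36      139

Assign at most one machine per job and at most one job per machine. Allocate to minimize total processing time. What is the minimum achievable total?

Min total: 227 min

This is the linear assignment problem.
Optimal: Granite→Machine M2 (48 min), Ember→Machine M5 (29 min), Kestrel→Machine M3 (79 min), Juno→Machine M1 (39 min), Apex→Machine M4 (32 min) — total 48+29+79+39+32 = 227 min.
Row-greedy (each job in turn takes its cheapest remaining machine) gives 234 min, worse by 7.
Every other assignment is strictly worse.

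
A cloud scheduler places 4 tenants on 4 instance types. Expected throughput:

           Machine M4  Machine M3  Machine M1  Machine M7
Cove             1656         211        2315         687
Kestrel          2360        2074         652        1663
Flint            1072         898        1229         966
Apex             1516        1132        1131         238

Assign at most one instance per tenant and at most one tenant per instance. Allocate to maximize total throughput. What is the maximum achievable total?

Optimal: Cove→Machine M1 (2315 ops/s), Kestrel→Machine M3 (2074 ops/s), Flint→Machine M7 (966 ops/s), Apex→Machine M4 (1516 ops/s) — total 2315+2074+966+1516 = 6871 ops/s.
Column-greedy (each instance in turn goes to its best remaining tenant) gives 6773 ops/s, worse by 98.
Next-best assignment: Cove→Machine M1, Kestrel→Machine M4, Flint→Machine M7, Apex→Machine M3 = 6773 ops/s.

Max total: 6871 ops/s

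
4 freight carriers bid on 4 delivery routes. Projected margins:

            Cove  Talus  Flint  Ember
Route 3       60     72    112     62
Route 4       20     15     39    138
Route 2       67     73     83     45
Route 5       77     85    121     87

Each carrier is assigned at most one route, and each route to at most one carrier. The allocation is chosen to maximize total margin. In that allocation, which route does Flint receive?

Optimal: Cove→Route 2 ($67k), Talus→Route 5 ($85k), Flint→Route 3 ($112k), Ember→Route 4 ($138k) — total 67+85+112+138 = $402k.
Max-entry greedy (repeatedly take the single best remaining cell) gives $392k, worse by 10.
Swapping Talus↔Cove (Talus→Route 2 $73k, Cove→Route 5 $77k) loses 2.
Checked against all permutations: $402k is optimal.
Flint's own top route is Route 5 ($121k), but forcing Flint→Route 5 and reassigning the rest optimally gives only $398k — worse by 4.

Flint receives Route 3.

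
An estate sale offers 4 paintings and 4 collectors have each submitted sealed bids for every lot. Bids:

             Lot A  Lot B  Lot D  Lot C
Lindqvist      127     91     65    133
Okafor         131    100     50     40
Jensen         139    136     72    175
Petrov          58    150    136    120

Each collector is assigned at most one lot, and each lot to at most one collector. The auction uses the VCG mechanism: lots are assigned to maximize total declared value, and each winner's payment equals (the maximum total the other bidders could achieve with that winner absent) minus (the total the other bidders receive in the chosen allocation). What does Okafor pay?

Efficient allocation: Lindqvist→Lot A ($127), Okafor→Lot B ($100), Jensen→Lot C ($175), Petrov→Lot D ($136); total welfare W = $538.
Okafor receives Lot B at value $100, so the others get W − 100 = $438.
Without Okafor: best allocation of the remaining 3 bidders over all 4 lots is Lindqvist→Lot A ($127), Jensen→Lot C ($175), Petrov→Lot B ($150), total $452.
VCG payment = (others' best without Okafor) − (others' welfare with Okafor) = 452 − 438 = $14.

Okafor pays $14.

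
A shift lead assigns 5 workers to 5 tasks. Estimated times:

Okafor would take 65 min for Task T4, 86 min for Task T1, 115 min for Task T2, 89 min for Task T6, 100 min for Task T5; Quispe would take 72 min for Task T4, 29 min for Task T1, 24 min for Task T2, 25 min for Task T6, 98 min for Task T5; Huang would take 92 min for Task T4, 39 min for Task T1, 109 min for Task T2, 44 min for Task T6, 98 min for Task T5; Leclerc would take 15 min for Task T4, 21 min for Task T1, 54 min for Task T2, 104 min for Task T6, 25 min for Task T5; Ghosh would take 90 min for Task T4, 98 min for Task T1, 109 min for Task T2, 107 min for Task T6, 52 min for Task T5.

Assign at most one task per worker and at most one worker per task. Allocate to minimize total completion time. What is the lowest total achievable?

This is the linear assignment problem.
Optimal: Okafor→Task T4 (65 min), Quispe→Task T2 (24 min), Huang→Task T6 (44 min), Leclerc→Task T1 (21 min), Ghosh→Task T5 (52 min) — total 65+24+44+21+52 = 206 min.
Min-entry greedy (repeatedly take the single cheapest remaining cell) gives 219 min, worse by 13.
Every other assignment is strictly worse.

Minimum total: 206 min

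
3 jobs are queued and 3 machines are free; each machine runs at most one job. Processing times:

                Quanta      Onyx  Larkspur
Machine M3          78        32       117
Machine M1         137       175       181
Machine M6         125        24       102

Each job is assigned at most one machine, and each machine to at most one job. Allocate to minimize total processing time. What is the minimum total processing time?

Minimum total: 271 min

Optimal: Quanta→Machine M1 (137 min), Onyx→Machine M3 (32 min), Larkspur→Machine M6 (102 min) — total 137+32+102 = 271 min.
Row-greedy (each job in turn takes its cheapest remaining machine) gives 283 min, worse by 12.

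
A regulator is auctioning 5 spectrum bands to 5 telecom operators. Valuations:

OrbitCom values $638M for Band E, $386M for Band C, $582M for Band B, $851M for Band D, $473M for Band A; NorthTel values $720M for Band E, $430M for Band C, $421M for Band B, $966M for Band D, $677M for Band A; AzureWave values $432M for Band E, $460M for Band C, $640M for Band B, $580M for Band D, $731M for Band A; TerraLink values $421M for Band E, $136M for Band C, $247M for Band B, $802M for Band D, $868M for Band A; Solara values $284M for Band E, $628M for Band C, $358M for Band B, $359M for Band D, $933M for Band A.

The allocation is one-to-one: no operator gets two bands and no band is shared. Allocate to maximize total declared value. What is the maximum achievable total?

Optimal: OrbitCom→Band E ($638M), NorthTel→Band D ($966M), AzureWave→Band B ($640M), TerraLink→Band A ($868M), Solara→Band C ($628M) — total 638+966+640+868+628 = $3740M.
Column-greedy (each band in turn goes to its best remaining operator) gives $3707M, worse by 33.

Maximum total: $3740M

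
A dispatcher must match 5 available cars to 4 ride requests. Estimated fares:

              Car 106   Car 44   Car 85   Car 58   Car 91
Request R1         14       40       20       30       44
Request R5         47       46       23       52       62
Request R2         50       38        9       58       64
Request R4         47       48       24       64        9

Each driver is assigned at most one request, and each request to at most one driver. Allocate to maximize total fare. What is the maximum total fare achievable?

This is the linear assignment problem.
Optimal: Car 44→Request R1 ($40), Car 91→Request R5 ($62), Car 106→Request R2 ($50), Car 58→Request R4 ($64) — total 40+62+50+64 = $216.
Row-greedy (each driver in turn takes its best remaining request) gives $151, worse by 65.

Maximum total: $216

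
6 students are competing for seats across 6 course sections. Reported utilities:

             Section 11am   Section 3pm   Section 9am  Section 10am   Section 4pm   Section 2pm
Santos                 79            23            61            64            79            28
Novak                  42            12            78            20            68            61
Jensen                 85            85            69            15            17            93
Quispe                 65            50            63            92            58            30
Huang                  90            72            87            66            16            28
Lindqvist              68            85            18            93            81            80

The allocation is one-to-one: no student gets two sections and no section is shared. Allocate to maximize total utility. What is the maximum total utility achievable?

This is a one-to-one assignment (maximum-weight bipartite matching).
Optimal: Santos→Section 4pm (79 points), Novak→Section 9am (78 points), Jensen→Section 2pm (93 points), Quispe→Section 10am (92 points), Huang→Section 11am (90 points), Lindqvist→Section 3pm (85 points) — total 79+78+93+92+90+85 = 517 points.
Row-greedy (each student in turn takes its best remaining section) gives 495 points, worse by 22.
Checked against all permutations: 517 points is optimal.

Maximum total: 517 points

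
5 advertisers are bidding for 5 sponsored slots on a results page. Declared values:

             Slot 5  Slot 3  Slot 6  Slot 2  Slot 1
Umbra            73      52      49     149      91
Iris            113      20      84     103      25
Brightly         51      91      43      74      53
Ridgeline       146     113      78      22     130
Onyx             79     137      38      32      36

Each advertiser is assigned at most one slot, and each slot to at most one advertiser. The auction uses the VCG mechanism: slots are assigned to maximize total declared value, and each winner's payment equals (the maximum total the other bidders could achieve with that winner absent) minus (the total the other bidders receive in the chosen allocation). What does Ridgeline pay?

Ridgeline pays $10.

Efficient allocation: Umbra→Slot 2 ($149), Iris→Slot 5 ($113), Brightly→Slot 6 ($43), Ridgeline→Slot 1 ($130), Onyx→Slot 3 ($137); total welfare W = $572.
Ridgeline receives Slot 1 at value $130, so the others get W − 130 = $442.
Without Ridgeline: best allocation of the remaining 4 bidders over all 5 slots is Umbra→Slot 2 ($149), Iris→Slot 5 ($113), Brightly→Slot 1 ($53), Onyx→Slot 3 ($137), total $452.
VCG payment = (others' best without Ridgeline) − (others' welfare with Ridgeline) = 452 − 442 = $10.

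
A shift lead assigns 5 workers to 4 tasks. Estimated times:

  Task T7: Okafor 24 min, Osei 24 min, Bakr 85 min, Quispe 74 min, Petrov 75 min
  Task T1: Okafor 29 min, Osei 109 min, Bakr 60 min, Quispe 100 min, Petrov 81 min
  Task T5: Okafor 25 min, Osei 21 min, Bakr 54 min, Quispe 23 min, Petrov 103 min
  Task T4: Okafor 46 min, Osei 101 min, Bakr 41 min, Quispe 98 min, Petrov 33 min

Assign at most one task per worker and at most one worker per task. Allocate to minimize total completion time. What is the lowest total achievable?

Min total: 109 min

This is a one-to-one assignment (minimum-cost bipartite matching).
Optimal: Osei→Task T7 (24 min), Okafor→Task T1 (29 min), Quispe→Task T5 (23 min), Petrov→Task T4 (33 min) — total 24+29+23+33 = 109 min.
Next-best assignment: Osei→Task T7, Okafor→Task T1, Quispe→Task T5, Bakr→Task T4 = 117 min.
No other one-to-one assignment undercuts 109 min.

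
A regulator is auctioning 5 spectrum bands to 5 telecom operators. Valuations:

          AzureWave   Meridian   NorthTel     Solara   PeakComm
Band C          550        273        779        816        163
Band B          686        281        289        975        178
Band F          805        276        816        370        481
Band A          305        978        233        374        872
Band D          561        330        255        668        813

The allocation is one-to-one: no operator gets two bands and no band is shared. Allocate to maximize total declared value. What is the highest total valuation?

Optimal: AzureWave→Band F ($805M), Meridian→Band A ($978M), NorthTel→Band C ($779M), Solara→Band B ($975M), PeakComm→Band D ($813M) — total 805+978+779+975+813 = $4350M.
Column-greedy (each band in turn goes to its best remaining operator) gives $4109M, worse by 241.
No other one-to-one assignment exceeds $4350M.

Maximum total: $4350M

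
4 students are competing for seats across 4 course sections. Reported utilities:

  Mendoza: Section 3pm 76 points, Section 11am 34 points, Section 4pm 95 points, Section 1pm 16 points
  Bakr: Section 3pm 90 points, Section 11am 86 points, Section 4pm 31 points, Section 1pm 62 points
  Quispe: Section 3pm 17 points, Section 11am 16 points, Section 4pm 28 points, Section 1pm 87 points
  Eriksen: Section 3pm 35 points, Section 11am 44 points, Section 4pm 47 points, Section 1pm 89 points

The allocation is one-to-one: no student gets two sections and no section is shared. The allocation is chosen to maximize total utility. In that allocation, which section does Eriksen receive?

Eriksen receives Section 11am.

Optimal: Mendoza→Section 4pm (95 points), Bakr→Section 3pm (90 points), Quispe→Section 1pm (87 points), Eriksen→Section 11am (44 points) — total 95+90+87+44 = 316 points.
Max-entry greedy (repeatedly take the single best remaining cell) gives 290 points, worse by 26.
Swapping Mendoza↔Eriksen (Mendoza→Section 11am 34 points, Eriksen→Section 4pm 47 points) loses 58.
Eriksen's own top section is Section 1pm (89 points), but forcing Eriksen→Section 1pm and reassigning the rest optimally gives only 290 points — worse by 26.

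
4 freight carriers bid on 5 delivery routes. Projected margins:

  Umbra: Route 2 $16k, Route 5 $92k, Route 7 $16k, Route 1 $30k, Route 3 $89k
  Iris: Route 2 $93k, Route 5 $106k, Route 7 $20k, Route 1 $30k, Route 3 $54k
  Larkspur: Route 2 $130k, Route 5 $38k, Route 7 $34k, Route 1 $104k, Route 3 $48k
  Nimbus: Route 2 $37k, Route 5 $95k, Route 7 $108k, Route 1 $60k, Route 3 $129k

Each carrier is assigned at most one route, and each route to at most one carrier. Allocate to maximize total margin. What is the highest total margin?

Optimal: Umbra→Route 3 ($89k), Iris→Route 5 ($106k), Larkspur→Route 2 ($130k), Nimbus→Route 7 ($108k) — total 89+106+130+108 = $433k.
Max-entry greedy (repeatedly take the single best remaining cell) gives $395k, worse by 38.
Checked against all permutations: $433k is optimal.

Maximum total: $433k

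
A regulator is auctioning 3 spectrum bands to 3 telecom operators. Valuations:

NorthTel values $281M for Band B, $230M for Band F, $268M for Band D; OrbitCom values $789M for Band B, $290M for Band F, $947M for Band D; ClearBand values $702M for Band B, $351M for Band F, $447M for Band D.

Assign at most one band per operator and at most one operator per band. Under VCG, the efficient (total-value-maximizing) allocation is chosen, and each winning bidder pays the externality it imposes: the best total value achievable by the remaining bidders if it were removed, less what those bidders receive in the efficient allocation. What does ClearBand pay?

Efficient allocation: NorthTel→Band F ($230M), OrbitCom→Band D ($947M), ClearBand→Band B ($702M); total welfare W = $1879M.
ClearBand receives Band B at value $702M, so the others get W − 702 = $1177M.
Without ClearBand: best allocation of the remaining 2 bidders over all 3 bands is NorthTel→Band B ($281M), OrbitCom→Band D ($947M), total $1228M.
VCG payment = (others' best without ClearBand) − (others' welfare with ClearBand) = 1228 − 1177 = $51M.

ClearBand pays $51M.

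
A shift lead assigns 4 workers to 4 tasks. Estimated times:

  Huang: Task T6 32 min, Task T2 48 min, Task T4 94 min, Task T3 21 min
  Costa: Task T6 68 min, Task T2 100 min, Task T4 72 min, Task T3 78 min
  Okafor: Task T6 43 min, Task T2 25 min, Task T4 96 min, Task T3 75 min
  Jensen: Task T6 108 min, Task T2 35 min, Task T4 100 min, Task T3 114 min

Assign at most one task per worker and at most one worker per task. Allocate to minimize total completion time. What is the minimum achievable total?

Minimum total: 171 min

Optimal: Huang→Task T3 (21 min), Costa→Task T4 (72 min), Okafor→Task T6 (43 min), Jensen→Task T2 (35 min) — total 21+72+43+35 = 171 min.
Min-entry greedy (repeatedly take the single cheapest remaining cell) gives 214 min, worse by 43.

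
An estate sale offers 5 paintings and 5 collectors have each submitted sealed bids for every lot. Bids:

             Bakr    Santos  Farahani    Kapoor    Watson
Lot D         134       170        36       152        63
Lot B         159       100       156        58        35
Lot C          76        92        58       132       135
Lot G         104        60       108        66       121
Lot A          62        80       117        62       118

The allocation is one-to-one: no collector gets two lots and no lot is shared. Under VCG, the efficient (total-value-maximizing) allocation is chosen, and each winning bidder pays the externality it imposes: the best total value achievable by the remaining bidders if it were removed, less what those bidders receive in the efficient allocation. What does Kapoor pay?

Kapoor pays $14.

Efficient allocation: Bakr→Lot B ($159), Santos→Lot D ($170), Farahani→Lot A ($117), Kapoor→Lot C ($132), Watson→Lot G ($121); total welfare W = $699.
Kapoor receives Lot C at value $132, so the others get W − 132 = $567.
Without Kapoor: best allocation of the remaining 4 bidders over all 5 lots is Bakr→Lot B ($159), Santos→Lot D ($170), Farahani→Lot A ($117), Watson→Lot C ($135), total $581.
VCG payment = (others' best without Kapoor) − (others' welfare with Kapoor) = 581 − 567 = $14.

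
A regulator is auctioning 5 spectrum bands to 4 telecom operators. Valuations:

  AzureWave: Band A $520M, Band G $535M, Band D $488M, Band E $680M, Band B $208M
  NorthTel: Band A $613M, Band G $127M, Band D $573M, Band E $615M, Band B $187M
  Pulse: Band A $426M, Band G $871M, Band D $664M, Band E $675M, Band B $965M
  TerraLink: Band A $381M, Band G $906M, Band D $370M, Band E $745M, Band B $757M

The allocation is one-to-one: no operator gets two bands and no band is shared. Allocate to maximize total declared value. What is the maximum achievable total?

Optimal: AzureWave→Band E ($680M), NorthTel→Band A ($613M), Pulse→Band B ($965M), TerraLink→Band G ($906M) — total 680+613+965+906 = $3164M.
Column-greedy (each band in turn goes to its best remaining operator) gives $2863M, worse by 301.
Swapping NorthTel↔TerraLink (NorthTel→Band G $127M, TerraLink→Band A $381M) loses 1011.
No other one-to-one assignment exceeds $3164M.

Maximum total: $3164M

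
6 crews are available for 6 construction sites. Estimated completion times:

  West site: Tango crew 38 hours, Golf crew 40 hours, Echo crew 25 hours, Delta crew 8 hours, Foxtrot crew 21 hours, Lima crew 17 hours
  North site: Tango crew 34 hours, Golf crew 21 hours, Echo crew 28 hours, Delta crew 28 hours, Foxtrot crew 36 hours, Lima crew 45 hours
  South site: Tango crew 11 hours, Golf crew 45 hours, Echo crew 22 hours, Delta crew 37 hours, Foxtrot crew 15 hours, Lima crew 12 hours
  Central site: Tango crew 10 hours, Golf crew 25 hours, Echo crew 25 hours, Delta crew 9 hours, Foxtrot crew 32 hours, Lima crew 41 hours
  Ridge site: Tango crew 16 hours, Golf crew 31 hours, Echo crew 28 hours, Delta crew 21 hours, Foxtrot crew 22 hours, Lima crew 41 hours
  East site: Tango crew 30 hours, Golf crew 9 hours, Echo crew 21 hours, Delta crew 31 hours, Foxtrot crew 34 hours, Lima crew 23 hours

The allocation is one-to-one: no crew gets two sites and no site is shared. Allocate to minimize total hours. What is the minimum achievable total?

This is the linear assignment problem.
Optimal: Tango crew→Central site (10 hours), Golf crew→East site (9 hours), Echo crew→North site (28 hours), Delta crew→West site (8 hours), Foxtrot crew→Ridge site (22 hours), Lima crew→South site (12 hours) — total 10+9+28+8+22+12 = 89 hours.
Column-greedy (each site in turn goes to its cheapest remaining crew) gives 110 hours, worse by 21.
Next-best assignment: Tango crew→Central site, Golf crew→North site, Echo crew→East site, Delta crew→West site, Foxtrot crew→Ridge site, Lima crew→South site = 94 hours.
Swapping Echo crew↔Golf crew (Echo crew→East site 21 hours, Golf crew→North site 21 hours) adds 5.
Checked against all permutations: 89 hours is optimal.

Min total: 89 hours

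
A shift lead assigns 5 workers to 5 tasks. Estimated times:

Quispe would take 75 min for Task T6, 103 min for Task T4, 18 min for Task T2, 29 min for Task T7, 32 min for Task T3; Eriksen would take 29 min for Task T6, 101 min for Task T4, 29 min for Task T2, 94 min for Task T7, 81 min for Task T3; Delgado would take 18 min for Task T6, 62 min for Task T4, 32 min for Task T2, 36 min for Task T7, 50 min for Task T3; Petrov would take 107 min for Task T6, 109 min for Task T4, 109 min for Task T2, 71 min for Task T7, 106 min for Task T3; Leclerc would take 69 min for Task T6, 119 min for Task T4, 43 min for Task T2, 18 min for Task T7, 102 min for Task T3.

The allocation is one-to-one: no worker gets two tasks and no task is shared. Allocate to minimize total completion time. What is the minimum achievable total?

Min total: 206 min

This is a one-to-one assignment (minimum-cost bipartite matching).
Optimal: Quispe→Task T3 (32 min), Eriksen→Task T2 (29 min), Delgado→Task T6 (18 min), Petrov→Task T4 (109 min), Leclerc→Task T7 (18 min) — total 32+29+18+109+18 = 206 min.
Row-greedy (each worker in turn takes its cheapest remaining task) gives 308 min, worse by 102.
Next-best assignment: Quispe→Task T3, Eriksen→Task T6, Delgado→Task T2, Petrov→Task T4, Leclerc→Task T7 = 220 min.
Every other assignment is strictly worse.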